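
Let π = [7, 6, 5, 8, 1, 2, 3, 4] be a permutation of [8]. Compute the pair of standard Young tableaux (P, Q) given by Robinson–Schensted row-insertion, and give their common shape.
P = [1, 2, 3, 4] / [5, 8] / [6] / [7];  Q = [1, 4, 7, 8] / [2, 6] / [3] / [5];  common shape = (4, 2, 1, 1)

Row-insert the values π_1, π_2, … into P one at a time, bumping the leftmost entry strictly greater than the inserted value down to the next row. The recording tableau Q records, in position (i, j), the step at which that cell was added to P.
  Insert 7 (step 1): P = [7];  Q = [1]
  Insert 6 (step 2): P = [6] / [7];  Q = [1] / [2]
  Insert 5 (step 3): P = [5] / [6] / [7];  Q = [1] / [2] / [3]
  Insert 8 (step 4): P = [5, 8] / [6] / [7];  Q = [1, 4] / [2] / [3]
  Insert 1 (step 5): P = [1, 8] / [5] / [6] / [7];  Q = [1, 4] / [2] / [3] / [5]
  Insert 2 (step 6): P = [1, 2] / [5, 8] / [6] / [7];  Q = [1, 4] / [2, 6] / [3] / [5]
  Insert 3 (step 7): P = [1, 2, 3] / [5, 8] / [6] / [7];  Q = [1, 4, 7] / [2, 6] / [3] / [5]
  Insert 4 (step 8): P = [1, 2, 3, 4] / [5, 8] / [6] / [7];  Q = [1, 4, 7, 8] / [2, 6] / [3] / [5]
Final shape: (4, 2, 1, 1).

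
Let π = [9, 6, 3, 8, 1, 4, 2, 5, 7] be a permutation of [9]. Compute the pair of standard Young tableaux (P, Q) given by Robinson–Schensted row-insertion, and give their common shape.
P = [1, 2, 5, 7] / [3, 4] / [6, 8] / [9];  Q = [1, 4, 8, 9] / [2, 6] / [3, 7] / [5];  common shape = (4, 2, 2, 1)

Row-insert the values π_1, π_2, … into P one at a time, bumping the leftmost entry strictly greater than the inserted value down to the next row. The recording tableau Q records, in position (i, j), the step at which that cell was added to P.
  Insert 9 (step 1): P = [9];  Q = [1]
  Insert 6 (step 2): P = [6] / [9];  Q = [1] / [2]
  Insert 3 (step 3): P = [3] / [6] / [9];  Q = [1] / [2] / [3]
  Insert 8 (step 4): P = [3, 8] / [6] / [9];  Q = [1, 4] / [2] / [3]
  Insert 1 (step 5): P = [1, 8] / [3] / [6] / [9];  Q = [1, 4] / [2] / [3] / [5]
  Insert 4 (step 6): P = [1, 4] / [3, 8] / [6] / [9];  Q = [1, 4] / [2, 6] / [3] / [5]
  Insert 2 (step 7): P = [1, 2] / [3, 4] / [6, 8] / [9];  Q = [1, 4] / [2, 6] / [3, 7] / [5]
  Insert 5 (step 8): P = [1, 2, 5] / [3, 4] / [6, 8] / [9];  Q = [1, 4, 8] / [2, 6] / [3, 7] / [5]
  Insert 7 (step 9): P = [1, 2, 5, 7] / [3, 4] / [6, 8] / [9];  Q = [1, 4, 8, 9] / [2, 6] / [3, 7] / [5]
Final shape: (4, 2, 2, 1).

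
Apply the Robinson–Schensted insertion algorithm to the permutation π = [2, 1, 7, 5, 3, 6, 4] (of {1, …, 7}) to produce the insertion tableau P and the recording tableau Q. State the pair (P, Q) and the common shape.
P = [1, 3, 4] / [2, 5, 6] / [7];  Q = [1, 3, 6] / [2, 4, 7] / [5];  common shape = (3, 3, 1)

Row-insert the values π_1, π_2, … into P one at a time, bumping the leftmost entry strictly greater than the inserted value down to the next row. The recording tableau Q records, in position (i, j), the step at which that cell was added to P.
  Insert 2 (step 1): P = [2];  Q = [1]
  Insert 1 (step 2): P = [1] / [2];  Q = [1] / [2]
  Insert 7 (step 3): P = [1, 7] / [2];  Q = [1, 3] / [2]
  Insert 5 (step 4): P = [1, 5] / [2, 7];  Q = [1, 3] / [2, 4]
  Insert 3 (step 5): P = [1, 3] / [2, 5] / [7];  Q = [1, 3] / [2, 4] / [5]
  Insert 6 (step 6): P = [1, 3, 6] / [2, 5] / [7];  Q = [1, 3, 6] / [2, 4] / [5]
  Insert 4 (step 7): P = [1, 3, 4] / [2, 5, 6] / [7];  Q = [1, 3, 6] / [2, 4, 7] / [5]
Final shape: (3, 3, 1).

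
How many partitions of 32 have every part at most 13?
p(32, parts ≤ 13) = 6761

Use the recurrence p(n, m) = p(n, m−1) + p(n−m, m): either the largest part is < m (count p(n, m−1)) or the largest part is exactly m (remove one copy of m, count p(n−m, m)). With p(0, ·) = 1 this gives p(32, parts ≤ 13) = 6761. (By conjugating Young diagrams, this also counts partitions of 32 into at most 13 parts.)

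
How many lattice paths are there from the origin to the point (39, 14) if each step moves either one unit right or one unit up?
Number of paths = 2403979904200

A monotone lattice path from (0, 0) to (39, 14) consists of 39 east steps and 14 north steps in some order, so it is determined by which 39 of the 53 steps are east. The count is C(53, 39) = 2403979904200.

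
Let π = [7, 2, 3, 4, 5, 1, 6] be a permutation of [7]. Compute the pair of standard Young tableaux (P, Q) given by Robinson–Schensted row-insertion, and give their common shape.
P = [1, 3, 4, 5, 6] / [2] / [7];  Q = [1, 3, 4, 5, 7] / [2] / [6];  common shape = (5, 1, 1)

Row-insert the values π_1, π_2, … into P one at a time, bumping the leftmost entry strictly greater than the inserted value down to the next row. The recording tableau Q records, in position (i, j), the step at which that cell was added to P.
  Insert 7 (step 1): P = [7];  Q = [1]
  Insert 2 (step 2): P = [2] / [7];  Q = [1] / [2]
  Insert 3 (step 3): P = [2, 3] / [7];  Q = [1, 3] / [2]
  Insert 4 (step 4): P = [2, 3, 4] / [7];  Q = [1, 3, 4] / [2]
  Insert 5 (step 5): P = [2, 3, 4, 5] / [7];  Q = [1, 3, 4, 5] / [2]
  Insert 1 (step 6): P = [1, 3, 4, 5] / [2] / [7];  Q = [1, 3, 4, 5] / [2] / [6]
  Insert 6 (step 7): P = [1, 3, 4, 5, 6] / [2] / [7];  Q = [1, 3, 4, 5, 7] / [2] / [6]
Final shape: (5, 1, 1).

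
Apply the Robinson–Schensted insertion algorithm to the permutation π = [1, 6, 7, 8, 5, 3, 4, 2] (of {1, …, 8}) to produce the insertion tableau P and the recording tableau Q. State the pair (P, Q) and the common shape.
P = [1, 2, 4, 8] / [3, 7] / [5] / [6];  Q = [1, 2, 3, 4] / [5, 7] / [6] / [8];  common shape = (4, 2, 1, 1)

Row-insert the values π_1, π_2, … into P one at a time, bumping the leftmost entry strictly greater than the inserted value down to the next row. The recording tableau Q records, in position (i, j), the step at which that cell was added to P.
  Insert 1 (step 1): P = [1];  Q = [1]
  Insert 6 (step 2): P = [1, 6];  Q = [1, 2]
  Insert 7 (step 3): P = [1, 6, 7];  Q = [1, 2, 3]
  Insert 8 (step 4): P = [1, 6, 7, 8];  Q = [1, 2, 3, 4]
  Insert 5 (step 5): P = [1, 5, 7, 8] / [6];  Q = [1, 2, 3, 4] / [5]
  Insert 3 (step 6): P = [1, 3, 7, 8] / [5] / [6];  Q = [1, 2, 3, 4] / [5] / [6]
  Insert 4 (step 7): P = [1, 3, 4, 8] / [5, 7] / [6];  Q = [1, 2, 3, 4] / [5, 7] / [6]
  Insert 2 (step 8): P = [1, 2, 4, 8] / [3, 7] / [5] / [6];  Q = [1, 2, 3, 4] / [5, 7] / [6] / [8]
Final shape: (4, 2, 1, 1).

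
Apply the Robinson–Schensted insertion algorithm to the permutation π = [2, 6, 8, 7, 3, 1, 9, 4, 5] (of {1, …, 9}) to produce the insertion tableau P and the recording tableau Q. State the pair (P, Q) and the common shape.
P = [1, 3, 4, 5] / [2, 7, 9] / [6] / [8];  Q = [1, 2, 3, 7] / [4, 8, 9] / [5] / [6];  common shape = (4, 3, 1, 1)

Row-insert the values π_1, π_2, … into P one at a time, bumping the leftmost entry strictly greater than the inserted value down to the next row. The recording tableau Q records, in position (i, j), the step at which that cell was added to P.
  Insert 2 (step 1): P = [2];  Q = [1]
  Insert 6 (step 2): P = [2, 6];  Q = [1, 2]
  Insert 8 (step 3): P = [2, 6, 8];  Q = [1, 2, 3]
  Insert 7 (step 4): P = [2, 6, 7] / [8];  Q = [1, 2, 3] / [4]
  Insert 3 (step 5): P = [2, 3, 7] / [6] / [8];  Q = [1, 2, 3] / [4] / [5]
  Insert 1 (step 6): P = [1, 3, 7] / [2] / [6] / [8];  Q = [1, 2, 3] / [4] / [5] / [6]
  Insert 9 (step 7): P = [1, 3, 7, 9] / [2] / [6] / [8];  Q = [1, 2, 3, 7] / [4] / [5] / [6]
  Insert 4 (step 8): P = [1, 3, 4, 9] / [2, 7] / [6] / [8];  Q = [1, 2, 3, 7] / [4, 8] / [5] / [6]
  Insert 5 (step 9): P = [1, 3, 4, 5] / [2, 7, 9] / [6] / [8];  Q = [1, 2, 3, 7] / [4, 8, 9] / [5] / [6]
Final shape: (4, 3, 1, 1).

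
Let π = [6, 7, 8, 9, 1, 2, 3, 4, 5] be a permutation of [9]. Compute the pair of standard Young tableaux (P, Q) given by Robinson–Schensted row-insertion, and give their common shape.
P = [1, 2, 3, 4, 5] / [6, 7, 8, 9];  Q = [1, 2, 3, 4, 9] / [5, 6, 7, 8];  common shape = (5, 4)

Row-insert the values π_1, π_2, … into P one at a time, bumping the leftmost entry strictly greater than the inserted value down to the next row. The recording tableau Q records, in position (i, j), the step at which that cell was added to P.
  Insert 6 (step 1): P = [6];  Q = [1]
  Insert 7 (step 2): P = [6, 7];  Q = [1, 2]
  Insert 8 (step 3): P = [6, 7, 8];  Q = [1, 2, 3]
  Insert 9 (step 4): P = [6, 7, 8, 9];  Q = [1, 2, 3, 4]
  Insert 1 (step 5): P = [1, 7, 8, 9] / [6];  Q = [1, 2, 3, 4] / [5]
  Insert 2 (step 6): P = [1, 2, 8, 9] / [6, 7];  Q = [1, 2, 3, 4] / [5, 6]
  Insert 3 (step 7): P = [1, 2, 3, 9] / [6, 7, 8];  Q = [1, 2, 3, 4] / [5, 6, 7]
  Insert 4 (step 8): P = [1, 2, 3, 4] / [6, 7, 8, 9];  Q = [1, 2, 3, 4] / [5, 6, 7, 8]
  Insert 5 (step 9): P = [1, 2, 3, 4, 5] / [6, 7, 8, 9];  Q = [1, 2, 3, 4, 9] / [5, 6, 7, 8]
Final shape: (5, 4).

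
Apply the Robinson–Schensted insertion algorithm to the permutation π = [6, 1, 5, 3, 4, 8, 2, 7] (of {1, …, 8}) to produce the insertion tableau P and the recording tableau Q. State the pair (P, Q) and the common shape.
P = [1, 2, 4, 7] / [3, 8] / [5] / [6];  Q = [1, 3, 5, 6] / [2, 8] / [4] / [7];  common shape = (4, 2, 1, 1)

Row-insert the values π_1, π_2, … into P one at a time, bumping the leftmost entry strictly greater than the inserted value down to the next row. The recording tableau Q records, in position (i, j), the step at which that cell was added to P.
  Insert 6 (step 1): P = [6];  Q = [1]
  Insert 1 (step 2): P = [1] / [6];  Q = [1] / [2]
  Insert 5 (step 3): P = [1, 5] / [6];  Q = [1, 3] / [2]
  Insert 3 (step 4): P = [1, 3] / [5] / [6];  Q = [1, 3] / [2] / [4]
  Insert 4 (step 5): P = [1, 3, 4] / [5] / [6];  Q = [1, 3, 5] / [2] / [4]
  Insert 8 (step 6): P = [1, 3, 4, 8] / [5] / [6];  Q = [1, 3, 5, 6] / [2] / [4]
  Insert 2 (step 7): P = [1, 2, 4, 8] / [3] / [5] / [6];  Q = [1, 3, 5, 6] / [2] / [4] / [7]
  Insert 7 (step 8): P = [1, 2, 4, 7] / [3, 8] / [5] / [6];  Q = [1, 3, 5, 6] / [2, 8] / [4] / [7]
Final shape: (4, 2, 1, 1).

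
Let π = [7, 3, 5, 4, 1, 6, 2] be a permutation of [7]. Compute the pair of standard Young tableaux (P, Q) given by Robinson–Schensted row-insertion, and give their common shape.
P = [1, 2, 6] / [3, 4] / [5] / [7];  Q = [1, 3, 6] / [2, 7] / [4] / [5];  common shape = (3, 2, 1, 1)

Row-insert the values π_1, π_2, … into P one at a time, bumping the leftmost entry strictly greater than the inserted value down to the next row. The recording tableau Q records, in position (i, j), the step at which that cell was added to P.
  Insert 7 (step 1): P = [7];  Q = [1]
  Insert 3 (step 2): P = [3] / [7];  Q = [1] / [2]
  Insert 5 (step 3): P = [3, 5] / [7];  Q = [1, 3] / [2]
  Insert 4 (step 4): P = [3, 4] / [5] / [7];  Q = [1, 3] / [2] / [4]
  Insert 1 (step 5): P = [1, 4] / [3] / [5] / [7];  Q = [1, 3] / [2] / [4] / [5]
  Insert 6 (step 6): P = [1, 4, 6] / [3] / [5] / [7];  Q = [1, 3, 6] / [2] / [4] / [5]
  Insert 2 (step 7): P = [1, 2, 6] / [3, 4] / [5] / [7];  Q = [1, 3, 6] / [2, 7] / [4] / [5]
Final shape: (3, 2, 1, 1).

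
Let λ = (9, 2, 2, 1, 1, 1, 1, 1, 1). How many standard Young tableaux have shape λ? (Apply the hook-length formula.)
# SYT of shape (9, 2, 2, 1, 1, 1, 1, 1, 1) = 1369368

Hook-length formula: f^λ = n! / Π hook(c), product over all cells c of the Young diagram. For λ = (9, 2, 2, 1, 1, 1, 1, 1, 1), n = 19 boxes. Hook lengths by row (left-to-right, top-to-bottom): [17, 10, 7, 6, 5, 4, 3, 2, 1]; [9, 2]; [8, 1]; [6]; [5]; [4]; [3]; [2]; [1]. Product of hooks = 88833024000. So f^λ = 19! / 88833024000 = 121645100408832000 / 88833024000 = 1369368.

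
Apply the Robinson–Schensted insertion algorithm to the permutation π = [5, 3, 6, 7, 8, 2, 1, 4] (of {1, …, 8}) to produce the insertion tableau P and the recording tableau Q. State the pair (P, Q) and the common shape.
P = [1, 4, 7, 8] / [2, 6] / [3] / [5];  Q = [1, 3, 4, 5] / [2, 8] / [6] / [7];  common shape = (4, 2, 1, 1)

Row-insert the values π_1, π_2, … into P one at a time, bumping the leftmost entry strictly greater than the inserted value down to the next row. The recording tableau Q records, in position (i, j), the step at which that cell was added to P.
  Insert 5 (step 1): P = [5];  Q = [1]
  Insert 3 (step 2): P = [3] / [5];  Q = [1] / [2]
  Insert 6 (step 3): P = [3, 6] / [5];  Q = [1, 3] / [2]
  Insert 7 (step 4): P = [3, 6, 7] / [5];  Q = [1, 3, 4] / [2]
  Insert 8 (step 5): P = [3, 6, 7, 8] / [5];  Q = [1, 3, 4, 5] / [2]
  Insert 2 (step 6): P = [2, 6, 7, 8] / [3] / [5];  Q = [1, 3, 4, 5] / [2] / [6]
  Insert 1 (step 7): P = [1, 6, 7, 8] / [2] / [3] / [5];  Q = [1, 3, 4, 5] / [2] / [6] / [7]
  Insert 4 (step 8): P = [1, 4, 7, 8] / [2, 6] / [3] / [5];  Q = [1, 3, 4, 5] / [2, 8] / [6] / [7]
Final shape: (4, 2, 1, 1).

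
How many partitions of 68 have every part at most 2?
p(68, parts ≤ 2) = 35

Use the recurrence p(n, m) = p(n, m−1) + p(n−m, m): either the largest part is < m (count p(n, m−1)) or the largest part is exactly m (remove one copy of m, count p(n−m, m)). With p(0, ·) = 1 this gives p(68, parts ≤ 2) = 35. (By conjugating Young diagrams, this also counts partitions of 68 into at most 2 parts.)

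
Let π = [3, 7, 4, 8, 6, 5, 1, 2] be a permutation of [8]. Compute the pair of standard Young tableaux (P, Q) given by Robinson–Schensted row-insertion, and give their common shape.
P = [1, 2, 5] / [3, 4] / [6, 8] / [7];  Q = [1, 2, 4] / [3, 5] / [6, 8] / [7];  common shape = (3, 2, 2, 1)

Row-insert the values π_1, π_2, … into P one at a time, bumping the leftmost entry strictly greater than the inserted value down to the next row. The recording tableau Q records, in position (i, j), the step at which that cell was added to P.
  Insert 3 (step 1): P = [3];  Q = [1]
  Insert 7 (step 2): P = [3, 7];  Q = [1, 2]
  Insert 4 (step 3): P = [3, 4] / [7];  Q = [1, 2] / [3]
  Insert 8 (step 4): P = [3, 4, 8] / [7];  Q = [1, 2, 4] / [3]
  Insert 6 (step 5): P = [3, 4, 6] / [7, 8];  Q = [1, 2, 4] / [3, 5]
  Insert 5 (step 6): P = [3, 4, 5] / [6, 8] / [7];  Q = [1, 2, 4] / [3, 5] / [6]
  Insert 1 (step 7): P = [1, 4, 5] / [3, 8] / [6] / [7];  Q = [1, 2, 4] / [3, 5] / [6] / [7]
  Insert 2 (step 8): P = [1, 2, 5] / [3, 4] / [6, 8] / [7];  Q = [1, 2, 4] / [3, 5] / [6, 8] / [7]
Final shape: (3, 2, 2, 1).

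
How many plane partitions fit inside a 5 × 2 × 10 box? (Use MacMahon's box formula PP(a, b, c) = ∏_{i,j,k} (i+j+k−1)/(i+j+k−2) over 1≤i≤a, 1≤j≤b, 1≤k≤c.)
PP(5, 2, 10) = 2186184

Evaluate the triple product over i = 1..5, j = 1..2, k = 1..10. The factors are (2/1) · (3/2) · (4/3) · (5/4) · (6/5) · (7/6) · (8/7) · (9/8) · … (100 factors total). The numerators and denominators telescope so the product is an integer; carrying out the multiplication exactly gives PP(5, 2, 10) = 2186184.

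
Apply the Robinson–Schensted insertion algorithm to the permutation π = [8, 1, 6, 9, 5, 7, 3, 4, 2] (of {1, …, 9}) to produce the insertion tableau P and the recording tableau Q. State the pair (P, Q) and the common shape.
P = [1, 2, 4] / [3, 7] / [5, 9] / [6] / [8];  Q = [1, 3, 4] / [2, 6] / [5, 8] / [7] / [9];  common shape = (3, 2, 2, 1, 1)

Row-insert the values π_1, π_2, … into P one at a time, bumping the leftmost entry strictly greater than the inserted value down to the next row. The recording tableau Q records, in position (i, j), the step at which that cell was added to P.
  Insert 8 (step 1): P = [8];  Q = [1]
  Insert 1 (step 2): P = [1] / [8];  Q = [1] / [2]
  Insert 6 (step 3): P = [1, 6] / [8];  Q = [1, 3] / [2]
  Insert 9 (step 4): P = [1, 6, 9] / [8];  Q = [1, 3, 4] / [2]
  Insert 5 (step 5): P = [1, 5, 9] / [6] / [8];  Q = [1, 3, 4] / [2] / [5]
  Insert 7 (step 6): P = [1, 5, 7] / [6, 9] / [8];  Q = [1, 3, 4] / [2, 6] / [5]
  Insert 3 (step 7): P = [1, 3, 7] / [5, 9] / [6] / [8];  Q = [1, 3, 4] / [2, 6] / [5] / [7]
  Insert 4 (step 8): P = [1, 3, 4] / [5, 7] / [6, 9] / [8];  Q = [1, 3, 4] / [2, 6] / [5, 8] / [7]
  Insert 2 (step 9): P = [1, 2, 4] / [3, 7] / [5, 9] / [6] / [8];  Q = [1, 3, 4] / [2, 6] / [5, 8] / [7] / [9]
Final shape: (3, 2, 2, 1, 1).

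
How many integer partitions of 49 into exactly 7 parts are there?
p(49, 7 parts) = 8033

Partitions of n into exactly k parts are in bijection with partitions of n − k into at most k parts (subtract 1 from each part). So p(49, exactly 7) = p(42, parts ≤ 7). Computing via the recurrence p(m, j) = p(m, j−1) + p(m−j, j) gives 8033.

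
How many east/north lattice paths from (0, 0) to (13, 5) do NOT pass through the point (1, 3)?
Number of paths = 8204

Total paths from (0, 0) to (13, 5): C(18, 13) = 8568. Paths through (1, 3): (paths (0, 0) → (1, 3)) × (paths (1, 3) → (13, 5)) = C(4, 1) · C(14, 12) = 4 · 91 = 364. Avoidance count = 8568 − 364 = 8204.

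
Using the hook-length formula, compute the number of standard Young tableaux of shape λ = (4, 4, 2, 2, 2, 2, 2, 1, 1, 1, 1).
# SYT of shape (4, 4, 2, 2, 2, 2, 2, 1, 1, 1, 1) = 82074300

Hook-length formula: f^λ = n! / Π hook(c), product over all cells c of the Young diagram. For λ = (4, 4, 2, 2, 2, 2, 2, 1, 1, 1, 1), n = 22 boxes. Hook lengths by row (left-to-right, top-to-bottom): [14, 9, 3, 2]; [13, 8, 2, 1]; [10, 5]; [9, 4]; [8, 3]; [7, 2]; [6, 1]; [4]; [3]; [2]; [1]. Product of hooks = 13694917017600. So f^λ = 22! / 13694917017600 = 1124000727777607680000 / 13694917017600 = 82074300.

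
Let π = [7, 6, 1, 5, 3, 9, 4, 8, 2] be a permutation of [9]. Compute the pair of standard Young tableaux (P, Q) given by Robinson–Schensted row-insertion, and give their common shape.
P = [1, 2, 4, 8] / [3, 9] / [5] / [6] / [7];  Q = [1, 4, 6, 8] / [2, 7] / [3] / [5] / [9];  common shape = (4, 2, 1, 1, 1)

Row-insert the values π_1, π_2, … into P one at a time, bumping the leftmost entry strictly greater than the inserted value down to the next row. The recording tableau Q records, in position (i, j), the step at which that cell was added to P.
  Insert 7 (step 1): P = [7];  Q = [1]
  Insert 6 (step 2): P = [6] / [7];  Q = [1] / [2]
  Insert 1 (step 3): P = [1] / [6] / [7];  Q = [1] / [2] / [3]
  Insert 5 (step 4): P = [1, 5] / [6] / [7];  Q = [1, 4] / [2] / [3]
  Insert 3 (step 5): P = [1, 3] / [5] / [6] / [7];  Q = [1, 4] / [2] / [3] / [5]
  Insert 9 (step 6): P = [1, 3, 9] / [5] / [6] / [7];  Q = [1, 4, 6] / [2] / [3] / [5]
  Insert 4 (step 7): P = [1, 3, 4] / [5, 9] / [6] / [7];  Q = [1, 4, 6] / [2, 7] / [3] / [5]
  Insert 8 (step 8): P = [1, 3, 4, 8] / [5, 9] / [6] / [7];  Q = [1, 4, 6, 8] / [2, 7] / [3] / [5]
  Insert 2 (step 9): P = [1, 2, 4, 8] / [3, 9] / [5] / [6] / [7];  Q = [1, 4, 6, 8] / [2, 7] / [3] / [5] / [9]
Final shape: (4, 2, 1, 1, 1).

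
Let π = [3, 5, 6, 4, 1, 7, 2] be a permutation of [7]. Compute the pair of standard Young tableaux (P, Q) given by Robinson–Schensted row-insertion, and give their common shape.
P = [1, 2, 6, 7] / [3, 4] / [5];  Q = [1, 2, 3, 6] / [4, 7] / [5];  common shape = (4, 2, 1)

Row-insert the values π_1, π_2, … into P one at a time, bumping the leftmost entry strictly greater than the inserted value down to the next row. The recording tableau Q records, in position (i, j), the step at which that cell was added to P.
  Insert 3 (step 1): P = [3];  Q = [1]
  Insert 5 (step 2): P = [3, 5];  Q = [1, 2]
  Insert 6 (step 3): P = [3, 5, 6];  Q = [1, 2, 3]
  Insert 4 (step 4): P = [3, 4, 6] / [5];  Q = [1, 2, 3] / [4]
  Insert 1 (step 5): P = [1, 4, 6] / [3] / [5];  Q = [1, 2, 3] / [4] / [5]
  Insert 7 (step 6): P = [1, 4, 6, 7] / [3] / [5];  Q = [1, 2, 3, 6] / [4] / [5]
  Insert 2 (step 7): P = [1, 2, 6, 7] / [3, 4] / [5];  Q = [1, 2, 3, 6] / [4, 7] / [5]
Final shape: (4, 2, 1).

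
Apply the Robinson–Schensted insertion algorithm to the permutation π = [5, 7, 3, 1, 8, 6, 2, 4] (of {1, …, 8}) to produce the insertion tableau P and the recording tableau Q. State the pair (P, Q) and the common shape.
P = [1, 2, 4] / [3, 6, 8] / [5, 7];  Q = [1, 2, 5] / [3, 6, 8] / [4, 7];  common shape = (3, 3, 2)

Row-insert the values π_1, π_2, … into P one at a time, bumping the leftmost entry strictly greater than the inserted value down to the next row. The recording tableau Q records, in position (i, j), the step at which that cell was added to P.
  Insert 5 (step 1): P = [5];  Q = [1]
  Insert 7 (step 2): P = [5, 7];  Q = [1, 2]
  Insert 3 (step 3): P = [3, 7] / [5];  Q = [1, 2] / [3]
  Insert 1 (step 4): P = [1, 7] / [3] / [5];  Q = [1, 2] / [3] / [4]
  Insert 8 (step 5): P = [1, 7, 8] / [3] / [5];  Q = [1, 2, 5] / [3] / [4]
  Insert 6 (step 6): P = [1, 6, 8] / [3, 7] / [5];  Q = [1, 2, 5] / [3, 6] / [4]
  Insert 2 (step 7): P = [1, 2, 8] / [3, 6] / [5, 7];  Q = [1, 2, 5] / [3, 6] / [4, 7]
  Insert 4 (step 8): P = [1, 2, 4] / [3, 6, 8] / [5, 7];  Q = [1, 2, 5] / [3, 6, 8] / [4, 7]
Final shape: (3, 3, 2).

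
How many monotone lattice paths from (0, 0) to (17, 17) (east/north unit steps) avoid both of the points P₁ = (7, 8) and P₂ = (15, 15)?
Number of paths = 1056904020

Inclusion–exclusion. Total paths: C(34, 17) = 2333606220. Through P₁: C(15, 7)·C(19, 10) = 594452430. Through P₂: C(30, 15)·C(4, 2) = 930705120. Since P₁ is strictly southwest of P₂, a monotone path through both must visit P₁ then P₂; paths through both = C(15, 7)·C(15, 8)·C(4, 2) = 248455350. Avoid both = 2333606220 − 594452430 − 930705120 + 248455350 = 1056904020.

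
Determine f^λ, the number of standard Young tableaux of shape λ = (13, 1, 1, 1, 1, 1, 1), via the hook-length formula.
# SYT of shape (13, 1, 1, 1, 1, 1, 1) = 18564

Hook-length formula: f^λ = n! / Π hook(c), product over all cells c of the Young diagram. For λ = (13, 1, 1, 1, 1, 1, 1), n = 19 boxes. Hook lengths by row (left-to-right, top-to-bottom): [19, 12, 11, 10, 9, 8, 7, 6, 5, 4, 3, 2, 1]; [6]; [5]; [4]; [3]; [2]; [1]. Product of hooks = 6552741888000. So f^λ = 19! / 6552741888000 = 121645100408832000 / 6552741888000 = 18564.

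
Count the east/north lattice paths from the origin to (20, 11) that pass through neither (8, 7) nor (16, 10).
Number of paths = 51710815

Inclusion–exclusion. Total paths: C(31, 20) = 84672315. Through P₁: C(15, 8)·C(16, 12) = 11711700. Through P₂: C(26, 16)·C(5, 4) = 26558675. Since P₁ is strictly southwest of P₂, a monotone path through both must visit P₁ then P₂; paths through both = C(15, 8)·C(11, 8)·C(5, 4) = 5308875. Avoid both = 84672315 − 11711700 − 26558675 + 5308875 = 51710815.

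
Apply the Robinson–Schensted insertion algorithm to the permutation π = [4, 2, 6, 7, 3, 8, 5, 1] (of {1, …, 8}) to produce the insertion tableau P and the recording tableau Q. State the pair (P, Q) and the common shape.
P = [1, 3, 5, 8] / [2, 6, 7] / [4];  Q = [1, 3, 4, 6] / [2, 5, 7] / [8];  common shape = (4, 3, 1)

Row-insert the values π_1, π_2, … into P one at a time, bumping the leftmost entry strictly greater than the inserted value down to the next row. The recording tableau Q records, in position (i, j), the step at which that cell was added to P.
  Insert 4 (step 1): P = [4];  Q = [1]
  Insert 2 (step 2): P = [2] / [4];  Q = [1] / [2]
  Insert 6 (step 3): P = [2, 6] / [4];  Q = [1, 3] / [2]
  Insert 7 (step 4): P = [2, 6, 7] / [4];  Q = [1, 3, 4] / [2]
  Insert 3 (step 5): P = [2, 3, 7] / [4, 6];  Q = [1, 3, 4] / [2, 5]
  Insert 8 (step 6): P = [2, 3, 7, 8] / [4, 6];  Q = [1, 3, 4, 6] / [2, 5]
  Insert 5 (step 7): P = [2, 3, 5, 8] / [4, 6, 7];  Q = [1, 3, 4, 6] / [2, 5, 7]
  Insert 1 (step 8): P = [1, 3, 5, 8] / [2, 6, 7] / [4];  Q = [1, 3, 4, 6] / [2, 5, 7] / [8]
Final shape: (4, 3, 1).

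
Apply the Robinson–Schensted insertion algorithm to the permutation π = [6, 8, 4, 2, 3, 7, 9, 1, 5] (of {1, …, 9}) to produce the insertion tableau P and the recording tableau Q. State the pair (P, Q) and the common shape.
P = [1, 3, 5, 9] / [2, 7] / [4, 8] / [6];  Q = [1, 2, 6, 7] / [3, 5] / [4, 9] / [8];  common shape = (4, 2, 2, 1)

Row-insert the values π_1, π_2, … into P one at a time, bumping the leftmost entry strictly greater than the inserted value down to the next row. The recording tableau Q records, in position (i, j), the step at which that cell was added to P.
  Insert 6 (step 1): P = [6];  Q = [1]
  Insert 8 (step 2): P = [6, 8];  Q = [1, 2]
  Insert 4 (step 3): P = [4, 8] / [6];  Q = [1, 2] / [3]
  Insert 2 (step 4): P = [2, 8] / [4] / [6];  Q = [1, 2] / [3] / [4]
  Insert 3 (step 5): P = [2, 3] / [4, 8] / [6];  Q = [1, 2] / [3, 5] / [4]
  Insert 7 (step 6): P = [2, 3, 7] / [4, 8] / [6];  Q = [1, 2, 6] / [3, 5] / [4]
  Insert 9 (step 7): P = [2, 3, 7, 9] / [4, 8] / [6];  Q = [1, 2, 6, 7] / [3, 5] / [4]
  Insert 1 (step 8): P = [1, 3, 7, 9] / [2, 8] / [4] / [6];  Q = [1, 2, 6, 7] / [3, 5] / [4] / [8]
  Insert 5 (step 9): P = [1, 3, 5, 9] / [2, 7] / [4, 8] / [6];  Q = [1, 2, 6, 7] / [3, 5] / [4, 9] / [8]
Final shape: (4, 2, 2, 1).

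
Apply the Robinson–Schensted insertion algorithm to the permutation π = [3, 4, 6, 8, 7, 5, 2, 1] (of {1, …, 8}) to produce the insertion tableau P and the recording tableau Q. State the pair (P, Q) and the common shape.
P = [1, 4, 5, 7] / [2] / [3] / [6] / [8];  Q = [1, 2, 3, 4] / [5] / [6] / [7] / [8];  common shape = (4, 1, 1, 1, 1)

Row-insert the values π_1, π_2, … into P one at a time, bumping the leftmost entry strictly greater than the inserted value down to the next row. The recording tableau Q records, in position (i, j), the step at which that cell was added to P.
  Insert 3 (step 1): P = [3];  Q = [1]
  Insert 4 (step 2): P = [3, 4];  Q = [1, 2]
  Insert 6 (step 3): P = [3, 4, 6];  Q = [1, 2, 3]
  Insert 8 (step 4): P = [3, 4, 6, 8];  Q = [1, 2, 3, 4]
  Insert 7 (step 5): P = [3, 4, 6, 7] / [8];  Q = [1, 2, 3, 4] / [5]
  Insert 5 (step 6): P = [3, 4, 5, 7] / [6] / [8];  Q = [1, 2, 3, 4] / [5] / [6]
  Insert 2 (step 7): P = [2, 4, 5, 7] / [3] / [6] / [8];  Q = [1, 2, 3, 4] / [5] / [6] / [7]
  Insert 1 (step 8): P = [1, 4, 5, 7] / [2] / [3] / [6] / [8];  Q = [1, 2, 3, 4] / [5] / [6] / [7] / [8]
Final shape: (4, 1, 1, 1, 1).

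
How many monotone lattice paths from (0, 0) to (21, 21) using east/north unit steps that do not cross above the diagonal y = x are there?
C_21 = 24466267020

These NE paths below the diagonal are counted by the Catalan number C_n = (1/(n + 1)) · C(2n, n). For n = 21: C_21 = (1/22) · C(42, 21) = 538257874440/22 = 24466267020.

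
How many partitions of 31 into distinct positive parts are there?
q(31) = 340

A partition into distinct parts is a strictly decreasing sequence summing to n. The recurrence d(n, m) = d(n, m−1) + d(n−m, m−1) (use part m at most once) with q(n) = d(n, n) gives q(31) = 340. (Euler's theorem: # distinct-part partitions = # odd-part partitions.)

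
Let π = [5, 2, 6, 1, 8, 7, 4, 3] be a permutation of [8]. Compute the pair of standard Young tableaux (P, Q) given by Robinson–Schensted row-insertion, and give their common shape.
P = [1, 3, 7] / [2, 4] / [5, 6] / [8];  Q = [1, 3, 5] / [2, 6] / [4, 7] / [8];  common shape = (3, 2, 2, 1)

Row-insert the values π_1, π_2, … into P one at a time, bumping the leftmost entry strictly greater than the inserted value down to the next row. The recording tableau Q records, in position (i, j), the step at which that cell was added to P.
  Insert 5 (step 1): P = [5];  Q = [1]
  Insert 2 (step 2): P = [2] / [5];  Q = [1] / [2]
  Insert 6 (step 3): P = [2, 6] / [5];  Q = [1, 3] / [2]
  Insert 1 (step 4): P = [1, 6] / [2] / [5];  Q = [1, 3] / [2] / [4]
  Insert 8 (step 5): P = [1, 6, 8] / [2] / [5];  Q = [1, 3, 5] / [2] / [4]
  Insert 7 (step 6): P = [1, 6, 7] / [2, 8] / [5];  Q = [1, 3, 5] / [2, 6] / [4]
  Insert 4 (step 7): P = [1, 4, 7] / [2, 6] / [5, 8];  Q = [1, 3, 5] / [2, 6] / [4, 7]
  Insert 3 (step 8): P = [1, 3, 7] / [2, 4] / [5, 6] / [8];  Q = [1, 3, 5] / [2, 6] / [4, 7] / [8]
Final shape: (3, 2, 2, 1).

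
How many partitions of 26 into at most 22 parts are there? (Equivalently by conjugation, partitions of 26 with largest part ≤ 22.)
p(26, parts ≤ 22) = 2429

Use the recurrence p(n, m) = p(n, m−1) + p(n−m, m): either the largest part is < m (count p(n, m−1)) or the largest part is exactly m (remove one copy of m, count p(n−m, m)). With p(0, ·) = 1 this gives p(26, parts ≤ 22) = 2429. (By conjugating Young diagrams, this also counts partitions of 26 into at most 22 parts.)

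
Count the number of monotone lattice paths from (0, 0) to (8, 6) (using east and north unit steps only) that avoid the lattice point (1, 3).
Number of paths = 2523

Total paths from (0, 0) to (8, 6): C(14, 8) = 3003. Paths through (1, 3): (paths (0, 0) → (1, 3)) × (paths (1, 3) → (8, 6)) = C(4, 1) · C(10, 7) = 4 · 120 = 480. Avoidance count = 3003 − 480 = 2523.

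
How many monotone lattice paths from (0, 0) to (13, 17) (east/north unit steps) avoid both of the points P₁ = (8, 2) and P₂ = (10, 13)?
Number of paths = 79142710

Inclusion–exclusion. Total paths: C(30, 13) = 119759850. Through P₁: C(10, 8)·C(20, 5) = 697680. Through P₂: C(23, 10)·C(7, 3) = 40042310. Since P₁ is strictly southwest of P₂, a monotone path through both must visit P₁ then P₂; paths through both = C(10, 8)·C(13, 2)·C(7, 3) = 122850. Avoid both = 119759850 − 697680 − 40042310 + 122850 = 79142710.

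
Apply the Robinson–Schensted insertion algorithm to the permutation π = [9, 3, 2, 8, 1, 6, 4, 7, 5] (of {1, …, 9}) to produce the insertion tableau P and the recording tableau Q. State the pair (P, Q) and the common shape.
P = [1, 4, 5] / [2, 6, 7] / [3, 8] / [9];  Q = [1, 4, 8] / [2, 6, 9] / [3, 7] / [5];  common shape = (3, 3, 2, 1)

Row-insert the values π_1, π_2, … into P one at a time, bumping the leftmost entry strictly greater than the inserted value down to the next row. The recording tableau Q records, in position (i, j), the step at which that cell was added to P.
  Insert 9 (step 1): P = [9];  Q = [1]
  Insert 3 (step 2): P = [3] / [9];  Q = [1] / [2]
  Insert 2 (step 3): P = [2] / [3] / [9];  Q = [1] / [2] / [3]
  Insert 8 (step 4): P = [2, 8] / [3] / [9];  Q = [1, 4] / [2] / [3]
  Insert 1 (step 5): P = [1, 8] / [2] / [3] / [9];  Q = [1, 4] / [2] / [3] / [5]
  Insert 6 (step 6): P = [1, 6] / [2, 8] / [3] / [9];  Q = [1, 4] / [2, 6] / [3] / [5]
  Insert 4 (step 7): P = [1, 4] / [2, 6] / [3, 8] / [9];  Q = [1, 4] / [2, 6] / [3, 7] / [5]
  Insert 7 (step 8): P = [1, 4, 7] / [2, 6] / [3, 8] / [9];  Q = [1, 4, 8] / [2, 6] / [3, 7] / [5]
  Insert 5 (step 9): P = [1, 4, 5] / [2, 6, 7] / [3, 8] / [9];  Q = [1, 4, 8] / [2, 6, 9] / [3, 7] / [5]
Final shape: (3, 3, 2, 1).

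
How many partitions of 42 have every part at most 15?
p(42, parts ≤ 15) = 41612

Use the recurrence p(n, m) = p(n, m−1) + p(n−m, m): either the largest part is < m (count p(n, m−1)) or the largest part is exactly m (remove one copy of m, count p(n−m, m)). With p(0, ·) = 1 this gives p(42, parts ≤ 15) = 41612. (By conjugating Young diagrams, this also counts partitions of 42 into at most 15 parts.)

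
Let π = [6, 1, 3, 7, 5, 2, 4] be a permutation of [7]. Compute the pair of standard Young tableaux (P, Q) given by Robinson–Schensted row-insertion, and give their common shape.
P = [1, 2, 4] / [3, 5] / [6, 7];  Q = [1, 3, 4] / [2, 5] / [6, 7];  common shape = (3, 2, 2)

Row-insert the values π_1, π_2, … into P one at a time, bumping the leftmost entry strictly greater than the inserted value down to the next row. The recording tableau Q records, in position (i, j), the step at which that cell was added to P.
  Insert 6 (step 1): P = [6];  Q = [1]
  Insert 1 (step 2): P = [1] / [6];  Q = [1] / [2]
  Insert 3 (step 3): P = [1, 3] / [6];  Q = [1, 3] / [2]
  Insert 7 (step 4): P = [1, 3, 7] / [6];  Q = [1, 3, 4] / [2]
  Insert 5 (step 5): P = [1, 3, 5] / [6, 7];  Q = [1, 3, 4] / [2, 5]
  Insert 2 (step 6): P = [1, 2, 5] / [3, 7] / [6];  Q = [1, 3, 4] / [2, 5] / [6]
  Insert 4 (step 7): P = [1, 2, 4] / [3, 5] / [6, 7];  Q = [1, 3, 4] / [2, 5] / [6, 7]
Final shape: (3, 2, 2).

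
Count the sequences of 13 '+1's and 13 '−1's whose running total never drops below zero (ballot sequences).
C_13 = 742900

These ballot sequences are counted by the Catalan number C_n = (1/(n + 1)) · C(2n, n). For n = 13: C_13 = (1/14) · C(26, 13) = 10400600/14 = 742900.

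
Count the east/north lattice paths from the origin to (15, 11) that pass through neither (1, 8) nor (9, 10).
Number of paths = 7076229

Inclusion–exclusion. Total paths: C(26, 15) = 7726160. Through P₁: C(9, 1)·C(17, 14) = 6120. Through P₂: C(19, 9)·C(7, 6) = 646646. Since P₁ is strictly southwest of P₂, a monotone path through both must visit P₁ then P₂; paths through both = C(9, 1)·C(10, 8)·C(7, 6) = 2835. Avoid both = 7726160 − 6120 − 646646 + 2835 = 7076229.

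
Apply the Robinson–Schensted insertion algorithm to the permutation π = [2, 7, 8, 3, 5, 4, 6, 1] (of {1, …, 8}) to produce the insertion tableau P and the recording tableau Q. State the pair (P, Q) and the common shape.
P = [1, 3, 4, 6] / [2, 8] / [5] / [7];  Q = [1, 2, 3, 7] / [4, 5] / [6] / [8];  common shape = (4, 2, 1, 1)

Row-insert the values π_1, π_2, … into P one at a time, bumping the leftmost entry strictly greater than the inserted value down to the next row. The recording tableau Q records, in position (i, j), the step at which that cell was added to P.
  Insert 2 (step 1): P = [2];  Q = [1]
  Insert 7 (step 2): P = [2, 7];  Q = [1, 2]
  Insert 8 (step 3): P = [2, 7, 8];  Q = [1, 2, 3]
  Insert 3 (step 4): P = [2, 3, 8] / [7];  Q = [1, 2, 3] / [4]
  Insert 5 (step 5): P = [2, 3, 5] / [7, 8];  Q = [1, 2, 3] / [4, 5]
  Insert 4 (step 6): P = [2, 3, 4] / [5, 8] / [7];  Q = [1, 2, 3] / [4, 5] / [6]
  Insert 6 (step 7): P = [2, 3, 4, 6] / [5, 8] / [7];  Q = [1, 2, 3, 7] / [4, 5] / [6]
  Insert 1 (step 8): P = [1, 3, 4, 6] / [2, 8] / [5] / [7];  Q = [1, 2, 3, 7] / [4, 5] / [6] / [8]
Final shape: (4, 2, 1, 1).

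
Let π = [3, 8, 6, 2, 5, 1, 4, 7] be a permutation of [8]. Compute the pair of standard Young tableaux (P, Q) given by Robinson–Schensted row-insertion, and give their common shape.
P = [1, 4, 7] / [2, 5] / [3, 6] / [8];  Q = [1, 2, 8] / [3, 5] / [4, 7] / [6];  common shape = (3, 2, 2, 1)

Row-insert the values π_1, π_2, … into P one at a time, bumping the leftmost entry strictly greater than the inserted value down to the next row. The recording tableau Q records, in position (i, j), the step at which that cell was added to P.
  Insert 3 (step 1): P = [3];  Q = [1]
  Insert 8 (step 2): P = [3, 8];  Q = [1, 2]
  Insert 6 (step 3): P = [3, 6] / [8];  Q = [1, 2] / [3]
  Insert 2 (step 4): P = [2, 6] / [3] / [8];  Q = [1, 2] / [3] / [4]
  Insert 5 (step 5): P = [2, 5] / [3, 6] / [8];  Q = [1, 2] / [3, 5] / [4]
  Insert 1 (step 6): P = [1, 5] / [2, 6] / [3] / [8];  Q = [1, 2] / [3, 5] / [4] / [6]
  Insert 4 (step 7): P = [1, 4] / [2, 5] / [3, 6] / [8];  Q = [1, 2] / [3, 5] / [4, 7] / [6]
  Insert 7 (step 8): P = [1, 4, 7] / [2, 5] / [3, 6] / [8];  Q = [1, 2, 8] / [3, 5] / [4, 7] / [6]
Final shape: (3, 2, 2, 1).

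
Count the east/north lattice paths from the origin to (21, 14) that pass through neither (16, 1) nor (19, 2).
Number of paths = 2319800822

Inclusion–exclusion. Total paths: C(35, 21) = 2319959400. Through P₁: C(17, 16)·C(18, 5) = 145656. Through P₂: C(21, 19)·C(14, 2) = 19110. Since P₁ is strictly southwest of P₂, a monotone path through both must visit P₁ then P₂; paths through both = C(17, 16)·C(4, 3)·C(14, 2) = 6188. Avoid both = 2319959400 − 145656 − 19110 + 6188 = 2319800822.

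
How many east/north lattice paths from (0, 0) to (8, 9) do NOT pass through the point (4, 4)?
Number of paths = 15490

Total paths from (0, 0) to (8, 9): C(17, 8) = 24310. Paths through (4, 4): (paths (0, 0) → (4, 4)) × (paths (4, 4) → (8, 9)) = C(8, 4) · C(9, 4) = 70 · 126 = 8820. Avoidance count = 24310 − 8820 = 15490.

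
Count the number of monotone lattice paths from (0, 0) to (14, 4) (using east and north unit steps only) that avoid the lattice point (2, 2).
Number of paths = 2514

Total paths from (0, 0) to (14, 4): C(18, 14) = 3060. Paths through (2, 2): (paths (0, 0) → (2, 2)) × (paths (2, 2) → (14, 4)) = C(4, 2) · C(14, 12) = 6 · 91 = 546. Avoidance count = 3060 − 546 = 2514.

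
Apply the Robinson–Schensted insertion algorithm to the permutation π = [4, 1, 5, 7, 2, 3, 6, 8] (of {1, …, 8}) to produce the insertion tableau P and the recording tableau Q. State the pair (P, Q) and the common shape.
P = [1, 2, 3, 6, 8] / [4, 5, 7];  Q = [1, 3, 4, 7, 8] / [2, 5, 6];  common shape = (5, 3)

Row-insert the values π_1, π_2, … into P one at a time, bumping the leftmost entry strictly greater than the inserted value down to the next row. The recording tableau Q records, in position (i, j), the step at which that cell was added to P.
  Insert 4 (step 1): P = [4];  Q = [1]
  Insert 1 (step 2): P = [1] / [4];  Q = [1] / [2]
  Insert 5 (step 3): P = [1, 5] / [4];  Q = [1, 3] / [2]
  Insert 7 (step 4): P = [1, 5, 7] / [4];  Q = [1, 3, 4] / [2]
  Insert 2 (step 5): P = [1, 2, 7] / [4, 5];  Q = [1, 3, 4] / [2, 5]
  Insert 3 (step 6): P = [1, 2, 3] / [4, 5, 7];  Q = [1, 3, 4] / [2, 5, 6]
  Insert 6 (step 7): P = [1, 2, 3, 6] / [4, 5, 7];  Q = [1, 3, 4, 7] / [2, 5, 6]
  Insert 8 (step 8): P = [1, 2, 3, 6, 8] / [4, 5, 7];  Q = [1, 3, 4, 7, 8] / [2, 5, 6]
Final shape: (5, 3).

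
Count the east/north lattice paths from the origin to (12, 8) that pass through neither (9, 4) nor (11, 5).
Number of paths = 92053

Inclusion–exclusion. Total paths: C(20, 12) = 125970. Through P₁: C(13, 9)·C(7, 3) = 25025. Through P₂: C(16, 11)·C(4, 1) = 17472. Since P₁ is strictly southwest of P₂, a monotone path through both must visit P₁ then P₂; paths through both = C(13, 9)·C(3, 2)·C(4, 1) = 8580. Avoid both = 125970 − 25025 − 17472 + 8580 = 92053.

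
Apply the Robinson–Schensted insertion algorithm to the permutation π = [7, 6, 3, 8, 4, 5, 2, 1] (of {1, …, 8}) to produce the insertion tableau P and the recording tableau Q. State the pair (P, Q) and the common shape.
P = [1, 4, 5] / [2, 8] / [3] / [6] / [7];  Q = [1, 4, 6] / [2, 5] / [3] / [7] / [8];  common shape = (3, 2, 1, 1, 1)

Row-insert the values π_1, π_2, … into P one at a time, bumping the leftmost entry strictly greater than the inserted value down to the next row. The recording tableau Q records, in position (i, j), the step at which that cell was added to P.
  Insert 7 (step 1): P = [7];  Q = [1]
  Insert 6 (step 2): P = [6] / [7];  Q = [1] / [2]
  Insert 3 (step 3): P = [3] / [6] / [7];  Q = [1] / [2] / [3]
  Insert 8 (step 4): P = [3, 8] / [6] / [7];  Q = [1, 4] / [2] / [3]
  Insert 4 (step 5): P = [3, 4] / [6, 8] / [7];  Q = [1, 4] / [2, 5] / [3]
  Insert 5 (step 6): P = [3, 4, 5] / [6, 8] / [7];  Q = [1, 4, 6] / [2, 5] / [3]
  Insert 2 (step 7): P = [2, 4, 5] / [3, 8] / [6] / [7];  Q = [1, 4, 6] / [2, 5] / [3] / [7]
  Insert 1 (step 8): P = [1, 4, 5] / [2, 8] / [3] / [6] / [7];  Q = [1, 4, 6] / [2, 5] / [3] / [7] / [8]
Final shape: (3, 2, 1, 1, 1).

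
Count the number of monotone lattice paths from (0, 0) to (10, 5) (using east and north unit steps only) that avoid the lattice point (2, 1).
Number of paths = 1518

Total paths from (0, 0) to (10, 5): C(15, 10) = 3003. Paths through (2, 1): (paths (0, 0) → (2, 1)) × (paths (2, 1) → (10, 5)) = C(3, 2) · C(12, 8) = 3 · 495 = 1485. Avoidance count = 3003 − 1485 = 1518.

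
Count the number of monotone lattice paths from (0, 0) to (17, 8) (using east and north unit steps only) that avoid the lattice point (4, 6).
Number of paths = 1059525

Total paths from (0, 0) to (17, 8): C(25, 17) = 1081575. Paths through (4, 6): (paths (0, 0) → (4, 6)) × (paths (4, 6) → (17, 8)) = C(10, 4) · C(15, 13) = 210 · 105 = 22050. Avoidance count = 1081575 − 22050 = 1059525.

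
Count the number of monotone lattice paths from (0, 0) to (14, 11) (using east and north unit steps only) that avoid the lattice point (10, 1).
Number of paths = 4446389

Total paths from (0, 0) to (14, 11): C(25, 14) = 4457400. Paths through (10, 1): (paths (0, 0) → (10, 1)) × (paths (10, 1) → (14, 11)) = C(11, 10) · C(14, 4) = 11 · 1001 = 11011. Avoidance count = 4457400 − 11011 = 4446389.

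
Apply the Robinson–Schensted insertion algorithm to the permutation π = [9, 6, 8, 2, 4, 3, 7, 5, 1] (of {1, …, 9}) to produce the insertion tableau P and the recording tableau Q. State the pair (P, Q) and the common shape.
P = [1, 3, 5] / [2, 7] / [4, 8] / [6] / [9];  Q = [1, 3, 7] / [2, 5] / [4, 8] / [6] / [9];  common shape = (3, 2, 2, 1, 1)

Row-insert the values π_1, π_2, … into P one at a time, bumping the leftmost entry strictly greater than the inserted value down to the next row. The recording tableau Q records, in position (i, j), the step at which that cell was added to P.
  Insert 9 (step 1): P = [9];  Q = [1]
  Insert 6 (step 2): P = [6] / [9];  Q = [1] / [2]
  Insert 8 (step 3): P = [6, 8] / [9];  Q = [1, 3] / [2]
  Insert 2 (step 4): P = [2, 8] / [6] / [9];  Q = [1, 3] / [2] / [4]
  Insert 4 (step 5): P = [2, 4] / [6, 8] / [9];  Q = [1, 3] / [2, 5] / [4]
  Insert 3 (step 6): P = [2, 3] / [4, 8] / [6] / [9];  Q = [1, 3] / [2, 5] / [4] / [6]
  Insert 7 (step 7): P = [2, 3, 7] / [4, 8] / [6] / [9];  Q = [1, 3, 7] / [2, 5] / [4] / [6]
  Insert 5 (step 8): P = [2, 3, 5] / [4, 7] / [6, 8] / [9];  Q = [1, 3, 7] / [2, 5] / [4, 8] / [6]
  Insert 1 (step 9): P = [1, 3, 5] / [2, 7] / [4, 8] / [6] / [9];  Q = [1, 3, 7] / [2, 5] / [4, 8] / [6] / [9]
Final shape: (3, 2, 2, 1, 1).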